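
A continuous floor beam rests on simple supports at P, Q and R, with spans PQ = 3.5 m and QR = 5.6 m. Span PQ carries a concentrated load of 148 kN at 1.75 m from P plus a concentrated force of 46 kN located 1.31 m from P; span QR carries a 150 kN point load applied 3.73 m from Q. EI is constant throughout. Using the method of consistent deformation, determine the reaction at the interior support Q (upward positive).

R_Q = 198.9 kN

Release continuity at Q by inserting a hinge; the redundant is the internal moment M_Q. The primary structure is two simply-supported spans PQ and QR.
Rotations at Q on the released spans (each span's end-slope, ×1/EI):
  span PQ: point load 148 at a = 1.75: Pab(L + a)/(6LEI) = 113.3/EI
  span PQ: point load 46 at a = 1.31: Pab(L + a)/(6LEI) = 30.23/EI
  span QR: point load 150 at a = 3.73: Pab(L + b)/(6LEI) = 232.6/EI
  relative rotation θ_0 = (143.5 + 232.6)/EI = 376.1/EI
A unit hogging moment at Q produces rotation L₁/(3EI) + L₂/(3EI) = 3.033/EI.
Slope continuity at Q: θ_0 = M_Q·3.033/EI, so M_Q = 376.1/3.033 = 124 kN·m (hogging).
Span PQ, ΣM about P with M_Q applied at Q: R_Q^{PQ}·3.5 = 319.3 + 124, so R_Q^{PQ} = 126.6 kN and R_P = 194 − 126.6 = 67.35 kN.
Span QR, ΣM about R: R_Q^{QR}·5.6 = 280.5 + 124, so R_Q^{QR} = 72.23 kN and R_R = 150 − 72.23 = 77.77 kN.
R_Q = 126.6 + 72.23 = 198.9 kN.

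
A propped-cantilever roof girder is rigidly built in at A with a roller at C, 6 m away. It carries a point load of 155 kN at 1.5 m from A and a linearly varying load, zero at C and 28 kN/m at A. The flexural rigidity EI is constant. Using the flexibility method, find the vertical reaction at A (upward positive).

R_A = 208.9 kN

Remove the prop at C; the released (primary) structure is a cantilever built in at A.
Primary-structure tip deflection at C by superposition:
  point load 155 at a = 1.5: Pa²(3L − a)/(6EI) = 959.1/EI
  triangular load, peak 28 at the fixed end: w₀L⁴/(30EI) = 1210/EI
  δ_0 = 2169/EI
Tip deflection under a unit load at C: L³/(3EI) = 72/EI.
Compatibility at C: δ_0 − R_C·δ_{CC} = 0, so R_C = 2169/72 = 30.12 kN.
Vertical equilibrium: R_A = ΣP − R_C = 239 − 30.12 = 208.9 kN.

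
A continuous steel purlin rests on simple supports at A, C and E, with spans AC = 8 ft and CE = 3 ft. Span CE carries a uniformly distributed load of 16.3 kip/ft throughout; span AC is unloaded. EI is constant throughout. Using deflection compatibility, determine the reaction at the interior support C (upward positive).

Take M_C as the redundant. Released structure: two simple spans AC and CE with a hinge at C.
Discontinuity in slope at C on the released structure — sum the simple-span end rotations:
  span CE: UDL 16.3: wL³/(24EI) = 18.34/EI
  relative rotation θ_0 = (0 + 18.34)/EI = 18.34/EI
A unit hogging moment at C produces rotation L₁/(3EI) + L₂/(3EI) = 3.667/EI.
Slope continuity at C: θ_0 = M_C·3.667/EI, so M_C = 18.34/3.667 = 5.001 kip·ft (hogging).
Span AC, ΣM about A with M_C applied at C: R_C^{AC}·8 = 0 + 5.001, so R_C^{AC} = 0.6251 kip and R_A = 0 − 0.6251 = -0.6251 kip.
Span CE, ΣM about E: R_C^{CE}·3 = 73.35 + 5.001, so R_C^{CE} = 26.12 kip and R_E = 48.9 − 26.12 = 22.78 kip.
R_C = 0.6251 + 26.12 = 26.74 kip.

R_C = 26.74 kip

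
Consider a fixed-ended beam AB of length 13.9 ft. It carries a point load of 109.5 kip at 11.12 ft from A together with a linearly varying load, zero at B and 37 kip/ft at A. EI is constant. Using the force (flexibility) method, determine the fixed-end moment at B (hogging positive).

Take the two fixed-end moments M_A, M_B as redundants; the released structure is the simple span AB.
End rotations of the released simple span under the applied load (×1/EI):
  at A: point load 109.5 at a = 11.12: Pab(L + b)/(6LEI) = 677/EI
  at B: point load 109.5 at a = 11.12: Pab(L + a)/(6LEI) = 1016/EI
  at A: triangular load, peak 37: w₀L³/(45EI) = 2208/EI
  at B: triangular load, peak 37: 7w₀L³/(360EI) = 1932/EI
  θ_A0 = 2885/EI,  θ_B0 = 2948/EI
Flexibility coefficients: a unit moment at one end gives L/(3EI) there and L/(6EI) at the far end, so f₁₁ = f₂₂ = 4.633/EI and f₁₂ = f₂₁ = 2.317/EI.
Compatibility — zero rotation at each built-in end:
  4.633 M_A + 2.317 M_B = 2885
  2.317 M_A + 4.633 M_B = 2948
Solving the pair gives M_A = 406.1 kip·ft and M_B = 433.1 kip·ft (hogging).

M_B = 433.1 kip·ft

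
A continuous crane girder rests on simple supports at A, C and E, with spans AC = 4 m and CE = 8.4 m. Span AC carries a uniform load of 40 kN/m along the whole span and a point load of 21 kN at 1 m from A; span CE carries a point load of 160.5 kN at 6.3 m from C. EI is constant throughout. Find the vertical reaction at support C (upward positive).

Release continuity at C by inserting a hinge; the redundant is the internal moment M_C. The primary structure is two simply-supported spans AC and CE.
End slopes at the hinge C, treating each span as simply supported:
  span AC: UDL 40: wL³/(24EI) = 106.7/EI
  span AC: point load 21 at a = 1: Pab(L + a)/(6LEI) = 13.12/EI
  span CE: point load 160.5 at a = 6.3: Pab(L + b)/(6LEI) = 442.4/EI
  relative rotation θ_0 = (119.8 + 442.4)/EI = 562.2/EI
A unit hogging moment at C produces rotation L₁/(3EI) + L₂/(3EI) = 4.133/EI.
Compatibility: M_C·(L₁+L₂)/(3EI) = θ_0, giving M_C = 136 kN·m (hogging).
Span AC, ΣM about A with M_C applied at C: R_C^{AC}·4 = 341 + 136, so R_C^{AC} = 119.3 kN and R_A = 181 − 119.3 = 61.75 kN.
Span CE, ΣM about E: R_C^{CE}·8.4 = 337.1 + 136, so R_C^{CE} = 56.32 kN and R_E = 160.5 − 56.32 = 104.2 kN.
R_C = 119.3 + 56.32 = 175.6 kN.

R_C = 175.6 kN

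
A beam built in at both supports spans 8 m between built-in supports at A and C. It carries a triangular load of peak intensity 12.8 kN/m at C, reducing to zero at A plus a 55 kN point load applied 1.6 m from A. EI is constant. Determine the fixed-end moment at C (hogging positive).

M_C = 55.04 kN·m

Take the two fixed-end moments M_A, M_C as redundants; the released structure is the simple span AC.
End rotations of the released simple span under the applied load (×1/EI):
  at A: triangular load, peak 12.8: 7w₀L³/(360EI) = 127.4/EI
  at C: triangular load, peak 12.8: w₀L³/(45EI) = 145.6/EI
  at A: point load 55 at a = 1.6: Pab(L + b)/(6LEI) = 169/EI
  at C: point load 55 at a = 1.6: Pab(L + a)/(6LEI) = 112.6/EI
  θ_A0 = 296.4/EI,  θ_C0 = 258.3/EI
Flexibility coefficients: a unit moment at one end gives L/(3EI) there and L/(6EI) at the far end, so f₁₁ = f₂₂ = 2.667/EI and f₁₂ = f₂₁ = 1.333/EI.
Compatibility — zero rotation at each built-in end:
  2.667 M_A + 1.333 M_C = 296.4
  1.333 M_A + 2.667 M_C = 258.3
Solving the pair gives M_A = 83.63 kN·m and M_C = 55.04 kN·m (hogging).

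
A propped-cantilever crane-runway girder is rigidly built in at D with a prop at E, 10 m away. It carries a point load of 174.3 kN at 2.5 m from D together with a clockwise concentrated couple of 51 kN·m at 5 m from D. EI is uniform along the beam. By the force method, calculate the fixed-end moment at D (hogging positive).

M_D = 279.6 kN·m

Release the roller at E. Primary structure: cantilever fixed at D.
Primary-structure tip deflection at E by superposition:
  point load 174.3 at a = 2.5: Pa²(3L − a)/(6EI) = 4993/EI
  clockwise couple 51 at a = 5: M₀a(2L − a)/(2EI) = 1912/EI
  δ_0 = 6905/EI
Tip deflection under a unit load at E: L³/(3EI) = 333.3/EI.
Compatibility at E: δ_0 − R_E·δ_{EE} = 0, so R_E = 6905/333.3 = 20.72 kN.
Moment equilibrium about D: M_D = Σ(load moments about D) − R_E·L = 486.8 − 20.72×10 = 279.6 kN·m.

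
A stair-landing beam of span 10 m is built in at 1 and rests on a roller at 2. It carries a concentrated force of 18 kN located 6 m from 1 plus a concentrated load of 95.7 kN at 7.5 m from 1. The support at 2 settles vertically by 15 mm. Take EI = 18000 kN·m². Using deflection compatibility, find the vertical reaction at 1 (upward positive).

Remove the prop at 2; the released (primary) structure is a cantilever built in at 1.
Free-end deflection of the primary structure under the applied loading (downward +):
  point load 18 at a = 6: Pa²(3L − a)/(6EI) = 2592/EI
  point load 95.7 at a = 7.5: Pa²(3L − a)/(6EI) = 20187/EI
  δ_0 = 22779/EI
Tip deflection under a unit load at 2: L³/(3EI) = 333.3/EI.
With EI = 18000 kN·m²: δ_0 = 1.2655 m and δ_{22} = 0.018519 m/kN.
Compatibility — the beam at 2 must follow the support down by 0.015 m: δ_0 − R_2·δ_{22} = 0.015, so R_2 = (1.2655 − 0.015)/0.018519 = 67.53 kN.
Vertical equilibrium: R_1 = ΣP − R_2 = 113.7 − 67.53 = 46.17 kN.

R_1 = 46.17 kN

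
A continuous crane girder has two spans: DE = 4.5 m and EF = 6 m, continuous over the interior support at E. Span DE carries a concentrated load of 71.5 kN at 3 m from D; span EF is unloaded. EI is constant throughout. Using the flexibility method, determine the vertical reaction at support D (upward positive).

R_D = 18.16 kN

Take M_E as the redundant. Released structure: two simple spans DE and EF with a hinge at E.
Discontinuity in slope at E on the released structure — sum the simple-span end rotations:
  span DE: point load 71.5 at a = 3: Pab(L + a)/(6LEI) = 89.38/EI
  relative rotation θ_0 = (89.38 + 0)/EI = 89.38/EI
A unit hogging moment at E produces rotation L₁/(3EI) + L₂/(3EI) = 3.5/EI.
Slope continuity at E: θ_0 = M_E·3.5/EI, so M_E = 89.38/3.5 = 25.54 kN·m (hogging).
Span DE, ΣM about D with M_E applied at E: R_E^{DE}·4.5 = 214.5 + 25.54, so R_E^{DE} = 53.34 kN and R_D = 71.5 − 53.34 = 18.16 kN.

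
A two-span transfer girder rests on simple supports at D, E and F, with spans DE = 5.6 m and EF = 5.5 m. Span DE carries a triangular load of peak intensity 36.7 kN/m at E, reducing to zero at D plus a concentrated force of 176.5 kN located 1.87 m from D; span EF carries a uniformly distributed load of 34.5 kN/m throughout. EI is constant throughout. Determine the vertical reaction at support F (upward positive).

Insert a hinge at E; M_E is the redundant, and each span becomes simply supported.
End slopes at the hinge E, treating each span as simply supported:
  span DE: triangular load, peak 36.7: w₀L³/(45EI) = 143.2/EI
  span DE: point load 176.5 at a = 1.87: Pab(L + a)/(6LEI) = 273.7/EI
  span EF: UDL 34.5: wL³/(24EI) = 239.2/EI
  relative rotation θ_0 = (416.9 + 239.2)/EI = 656.1/EI
A unit hogging moment at E produces rotation L₁/(3EI) + L₂/(3EI) = 3.7/EI.
Compatibility: M_E·(L₁+L₂)/(3EI) = θ_0, giving M_E = 177.3 kN·m (hogging).
Span EF, ΣM about F: R_E^{EF}·5.5 = 521.8 + 177.3, so R_E^{EF} = 127.1 kN and R_F = 189.8 − 127.1 = 62.63 kN.

R_F = 62.63 kN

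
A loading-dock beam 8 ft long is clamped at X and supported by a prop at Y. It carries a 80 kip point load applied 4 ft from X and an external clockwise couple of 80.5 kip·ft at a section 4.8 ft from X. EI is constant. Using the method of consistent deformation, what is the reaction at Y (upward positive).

R_Y = 37.68 kip

Take the reaction at Y as the redundant and release it; the primary structure is a cantilever fixed at X.
Primary-structure tip deflection at Y by superposition:
  point load 80 at a = 4: Pa²(3L − a)/(6EI) = 4267/EI
  clockwise couple 80.5 at a = 4.8: M₀a(2L − a)/(2EI) = 2164/EI
  δ_0 = 6431/EI
Tip deflection under a unit load at Y: L³/(3EI) = 170.7/EI.
The prop prevents deflection at Y: R_Y = δ_0/δ_{YY} = 6431/170.7 = 37.68 kip.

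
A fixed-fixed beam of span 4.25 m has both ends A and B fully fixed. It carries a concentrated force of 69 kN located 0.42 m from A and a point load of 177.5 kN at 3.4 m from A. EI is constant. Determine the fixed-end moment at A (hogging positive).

M_A = 47.68 kN·m

Release both end moments; the primary structure is a simply-supported span AB with redundants M_A and M_B.
On the primary (simply-supported) span, the end slopes from the loading are:
  at A: point load 69 at a = 0.42: Pab(L + b)/(6LEI) = 35.17/EI
  at B: point load 69 at a = 0.42: Pab(L + a)/(6LEI) = 20.33/EI
  at A: point load 177.5 at a = 3.4: Pab(L + b)/(6LEI) = 102.6/EI
  at B: point load 177.5 at a = 3.4: Pab(L + a)/(6LEI) = 153.9/EI
  θ_A0 = 137.8/EI,  θ_B0 = 174.2/EI
Flexibility coefficients: a unit moment at one end gives L/(3EI) there and L/(6EI) at the far end, so f₁₁ = f₂₂ = 1.417/EI and f₁₂ = f₂₁ = 0.7083/EI.
Compatibility — zero rotation at each built-in end:
  1.417 M_A + 0.7083 M_B = 137.8
  0.7083 M_A + 1.417 M_B = 174.2
Solving the pair gives M_A = 47.68 kN·m and M_B = 99.14 kN·m (hogging).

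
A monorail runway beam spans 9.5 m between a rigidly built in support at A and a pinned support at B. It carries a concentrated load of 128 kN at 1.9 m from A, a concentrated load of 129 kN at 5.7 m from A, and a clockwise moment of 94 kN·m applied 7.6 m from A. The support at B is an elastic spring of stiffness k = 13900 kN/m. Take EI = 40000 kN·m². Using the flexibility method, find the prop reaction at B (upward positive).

R_B = 76.38 kN

Remove the prop at B; the released (primary) structure is a cantilever built in at A.
Free-end deflection of the primary structure under the applied loading (downward +):
  point load 128 at a = 1.9: Pa²(3L − a)/(6EI) = 2049/EI
  point load 129 at a = 5.7: Pa²(3L − a)/(6EI) = 15927/EI
  clockwise couple 94 at a = 7.6: M₀a(2L − a)/(2EI) = 4072/EI
  δ_0 = 22047/EI
Tip deflection under a unit load at B: L³/(3EI) = 285.8/EI.
With EI = 40000 kN·m²: δ_0 = 0.55118 m and δ_{BB} = 0.007145 m/kN.
Compatibility — the spring shortens by R_B/k under the reaction it provides: δ_0 − R_B·δ_{BB} = R_B/k. With 1/k = 0.000072 m/kN, R_B = δ_0 / (δ_{BB} + 1/k) = 0.55118 / (0.007145 + 0.000072) = 76.38 kN.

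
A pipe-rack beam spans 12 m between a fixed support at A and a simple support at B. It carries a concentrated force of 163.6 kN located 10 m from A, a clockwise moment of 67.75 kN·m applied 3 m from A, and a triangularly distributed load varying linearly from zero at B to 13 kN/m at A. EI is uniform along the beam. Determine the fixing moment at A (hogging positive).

M_A = 307.1 kN·m

Choose R_B as the redundant. The primary structure is the cantilever fixed at A.
Free-end deflection of the primary structure under the applied loading (downward +):
  point load 163.6 at a = 10: Pa²(3L − a)/(6EI) = 70893/EI
  clockwise couple 67.75 at a = 3: M₀a(2L − a)/(2EI) = 2134/EI
  triangular load, peak 13 at the fixed end: w₀L⁴/(30EI) = 8986/EI
  δ_0 = 82013/EI
Tip deflection under a unit load at B: L³/(3EI) = 576/EI.
The prop prevents deflection at B: R_B = δ_0/δ_{BB} = 82013/576 = 142.4 kN.
Moment equilibrium about A: M_A = Σ(load moments about A) − R_B·L = 2016 − 142.4×12 = 307.1 kN·m.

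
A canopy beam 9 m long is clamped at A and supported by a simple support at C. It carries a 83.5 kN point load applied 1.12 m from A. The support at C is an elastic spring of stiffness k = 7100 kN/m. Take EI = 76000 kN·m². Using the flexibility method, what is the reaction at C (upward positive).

R_C = 1.781 kN

Remove the prop at C; the released (primary) structure is a cantilever built in at A.
Free-end deflection of the primary structure under the applied loading (downward +):
  point load 83.5 at a = 1.12: Pa²(3L − a)/(6EI) = 451.8/EI
Flexibility coefficient — unit upward force at C: δ_{CC} = L³/(3EI) = 243/EI.
With EI = 76000 kN·m²: δ_0 = 0.005945 m and δ_{CC} = 0.003197 m/kN.
Compatibility — the spring shortens by R_C/k under the reaction it provides: δ_0 − R_C·δ_{CC} = R_C/k. With 1/k = 0.000141 m/kN, R_C = δ_0 / (δ_{CC} + 1/k) = 0.005945 / (0.003197 + 0.000141) = 1.781 kN.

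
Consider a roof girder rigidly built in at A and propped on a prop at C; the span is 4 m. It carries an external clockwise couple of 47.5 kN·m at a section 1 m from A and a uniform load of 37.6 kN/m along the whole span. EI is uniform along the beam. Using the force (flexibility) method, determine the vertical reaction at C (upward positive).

R_C = 64.19 kN

Remove the prop at C; the released (primary) structure is a cantilever built in at A.
Deflection at C on the released cantilever, summing each load's contribution:
  clockwise couple 47.5 at a = 1: M₀a(2L − a)/(2EI) = 166.2/EI
  UDL 37.6: wL⁴/(8EI) = 1203/EI
  δ_0 = 1369/EI
Flexibility coefficient — unit upward force at C: δ_{CC} = L³/(3EI) = 21.33/EI.
Compatibility at C: δ_0 − R_C·δ_{CC} = 0, so R_C = 1369/21.33 = 64.19 kN.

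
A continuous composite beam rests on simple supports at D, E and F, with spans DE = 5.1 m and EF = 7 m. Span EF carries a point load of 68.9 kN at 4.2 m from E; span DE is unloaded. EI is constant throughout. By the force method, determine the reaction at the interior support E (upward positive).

R_E = 43.45 kN

Insert a hinge at E; M_E is the redundant, and each span becomes simply supported.
Rotations at E on the released spans (each span's end-slope, ×1/EI):
  span EF: point load 68.9 at a = 4.2: Pab(L + b)/(6LEI) = 189.1/EI
  relative rotation θ_0 = (0 + 189.1)/EI = 189.1/EI
A unit hogging moment at E produces rotation L₁/(3EI) + L₂/(3EI) = 4.033/EI.
Slope continuity at E: θ_0 = M_E·4.033/EI, so M_E = 189.1/4.033 = 46.87 kN·m (hogging).
Span DE, ΣM about D with M_E applied at E: R_E^{DE}·5.1 = 0 + 46.87, so R_E^{DE} = 9.191 kN and R_D = 0 − 9.191 = -9.191 kN.
Span EF, ΣM about F: R_E^{EF}·7 = 192.9 + 46.87, so R_E^{EF} = 34.26 kN and R_F = 68.9 − 34.26 = 34.64 kN.
R_E = 9.191 + 34.26 = 43.45 kN.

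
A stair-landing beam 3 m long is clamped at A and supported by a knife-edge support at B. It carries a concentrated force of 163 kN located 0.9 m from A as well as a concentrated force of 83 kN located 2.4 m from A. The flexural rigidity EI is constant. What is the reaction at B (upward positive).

R_B = 78.24 kN

Choose R_B as the redundant. The primary structure is the cantilever fixed at A.
Primary-structure tip deflection at B by superposition:
  point load 163 at a = 0.9: Pa²(3L − a)/(6EI) = 178.2/EI
  point load 83 at a = 2.4: Pa²(3L − a)/(6EI) = 525.9/EI
  δ_0 = 704.1/EI
Flexibility coefficient — unit upward force at B: δ_{BB} = L³/(3EI) = 9/EI.
The prop prevents deflection at B: R_B = δ_0/δ_{BB} = 704.1/9 = 78.24 kN.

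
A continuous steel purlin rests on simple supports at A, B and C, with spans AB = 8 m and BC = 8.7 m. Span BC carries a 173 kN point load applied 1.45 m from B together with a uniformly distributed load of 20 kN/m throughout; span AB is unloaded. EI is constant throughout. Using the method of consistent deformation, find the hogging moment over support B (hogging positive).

Release continuity at B by inserting a hinge; the redundant is the internal moment M_B. The primary structure is two simply-supported spans AB and BC.
End slopes at the hinge B, treating each span as simply supported:
  span BC: point load 173 at a = 1.45: Pab(L + b)/(6LEI) = 555.7/EI
  span BC: UDL 20: wL³/(24EI) = 548.8/EI
  relative rotation θ_0 = (0 + 1104)/EI = 1104/EI
A unit hogging moment at B produces rotation L₁/(3EI) + L₂/(3EI) = 5.567/EI.
Slope continuity at B: θ_0 = M_B·5.567/EI, so M_B = 1104/5.567 = 198.4 kN·m (hogging).

M_B = 198.4 kN·m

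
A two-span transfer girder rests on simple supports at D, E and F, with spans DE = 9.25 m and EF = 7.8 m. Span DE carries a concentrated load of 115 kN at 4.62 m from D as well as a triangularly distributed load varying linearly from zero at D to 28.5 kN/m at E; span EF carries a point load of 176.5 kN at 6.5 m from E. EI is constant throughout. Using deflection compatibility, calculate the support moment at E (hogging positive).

Release continuity at E by inserting a hinge; the redundant is the internal moment M_E. The primary structure is two simply-supported spans DE and EF.
Rotations at E on the released spans (each span's end-slope, ×1/EI):
  span DE: point load 115 at a = 4.62: Pab(L + a)/(6LEI) = 614.8/EI
  span DE: triangular load, peak 28.5: w₀L³/(45EI) = 501.3/EI
  span EF: point load 176.5 at a = 6.5: Pab(L + b)/(6LEI) = 290/EI
  relative rotation θ_0 = (1116 + 290)/EI = 1406/EI
A unit hogging moment at E produces rotation L₁/(3EI) + L₂/(3EI) = 5.683/EI.
Slope continuity at E: θ_0 = M_E·5.683/EI, so M_E = 1406/5.683 = 247.4 kN·m (hogging).

M_E = 247.4 kN·m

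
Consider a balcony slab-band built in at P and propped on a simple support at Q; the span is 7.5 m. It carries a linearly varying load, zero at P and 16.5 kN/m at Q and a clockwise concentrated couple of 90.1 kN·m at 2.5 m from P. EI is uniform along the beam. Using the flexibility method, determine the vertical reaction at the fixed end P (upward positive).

R_P = 17.83 kN

Release the roller at Q. Primary structure: cantilever fixed at P.
Downward deflection at the released point Q due to the loads:
  triangular load, peak 16.5 at the free end: 11w₀L⁴/(120EI) = 4786/EI
  clockwise couple 90.1 at a = 2.5: M₀a(2L − a)/(2EI) = 1408/EI
  δ_0 = 6193/EI
Flexibility coefficient — unit upward force at Q: δ_{QQ} = L³/(3EI) = 140.6/EI.
The prop prevents deflection at Q: R_Q = δ_0/δ_{QQ} = 6193/140.6 = 44.04 kN.
Vertical equilibrium: R_P = ΣP − R_Q = 61.88 − 44.04 = 17.83 kN.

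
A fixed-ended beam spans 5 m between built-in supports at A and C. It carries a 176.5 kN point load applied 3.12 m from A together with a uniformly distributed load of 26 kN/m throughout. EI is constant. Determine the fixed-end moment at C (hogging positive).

M_C = 183.4 kN·m

Release both end moments; the primary structure is a simply-supported span AC with redundants M_A and M_C.
On the primary (simply-supported) span, the end slopes from the loading are:
  at A: point load 176.5 at a = 3.12: Pab(L + b)/(6LEI) = 237.4/EI
  at C: point load 176.5 at a = 3.12: Pab(L + a)/(6LEI) = 280.2/EI
  at A: UDL 26: wL³/(24EI) = 135.4/EI
  at C: UDL 26: wL³/(24EI) = 135.4/EI
  θ_A0 = 372.8/EI,  θ_C0 = 415.6/EI
Flexibility coefficients: a unit moment at one end gives L/(3EI) there and L/(6EI) at the far end, so f₁₁ = f₂₂ = 1.667/EI and f₁₂ = f₂₁ = 0.8333/EI.
Compatibility — zero rotation at each built-in end:
  1.667 M_A + 0.8333 M_C = 372.8
  0.8333 M_A + 1.667 M_C = 415.6
Solving the pair gives M_A = 132 kN·m and M_C = 183.4 kN·m (hogging).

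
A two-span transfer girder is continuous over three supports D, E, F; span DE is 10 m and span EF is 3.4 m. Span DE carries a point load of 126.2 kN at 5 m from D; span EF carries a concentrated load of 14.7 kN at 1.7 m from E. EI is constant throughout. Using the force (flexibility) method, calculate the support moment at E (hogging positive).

M_E = 179 kN·m

Release continuity at E by inserting a hinge; the redundant is the internal moment M_E. The primary structure is two simply-supported spans DE and EF.
Discontinuity in slope at E on the released structure — sum the simple-span end rotations:
  span DE: point load 126.2 at a = 5: Pab(L + a)/(6LEI) = 788.8/EI
  span EF: point load 14.7 at a = 1.7: Pab(L + b)/(6LEI) = 10.62/EI
  relative rotation θ_0 = (788.8 + 10.62)/EI = 799.4/EI
A unit hogging moment at E produces rotation L₁/(3EI) + L₂/(3EI) = 4.467/EI.
Slope continuity at E: θ_0 = M_E·4.467/EI, so M_E = 799.4/4.467 = 179 kN·m (hogging).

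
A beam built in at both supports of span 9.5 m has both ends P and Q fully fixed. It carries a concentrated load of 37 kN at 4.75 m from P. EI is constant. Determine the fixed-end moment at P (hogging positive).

M_P = 43.94 kN·m

Take the two fixed-end moments M_P, M_Q as redundants; the released structure is the simple span PQ.
Simple-span end rotations at P and Q under the given loads:
  at P: point load 37 at a = 4.75: Pab(L + b)/(6LEI) = 208.7/EI
  at Q: point load 37 at a = 4.75: Pab(L + a)/(6LEI) = 208.7/EI
  θ_P0 = 208.7/EI,  θ_Q0 = 208.7/EI
Flexibility coefficients: a unit moment at one end gives L/(3EI) there and L/(6EI) at the far end, so f₁₁ = f₂₂ = 3.167/EI and f₁₂ = f₂₁ = 1.583/EI.
Compatibility — zero rotation at each built-in end:
  3.167 M_P + 1.583 M_Q = 208.7
  1.583 M_P + 3.167 M_Q = 208.7
Solving the pair gives M_P = 43.94 kN·m and M_Q = 43.94 kN·m (hogging).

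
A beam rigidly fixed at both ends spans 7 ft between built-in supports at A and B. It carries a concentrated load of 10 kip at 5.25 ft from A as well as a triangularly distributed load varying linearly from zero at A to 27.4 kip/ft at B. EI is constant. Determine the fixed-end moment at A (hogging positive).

Release both end moments; the primary structure is a simply-supported span AB with redundants M_A and M_B.
On the primary (simply-supported) span, the end slopes from the loading are:
  at A: point load 10 at a = 5.25: Pab(L + b)/(6LEI) = 19.14/EI
  at B: point load 10 at a = 5.25: Pab(L + a)/(6LEI) = 26.8/EI
  at A: triangular load, peak 27.4: 7w₀L³/(360EI) = 182.7/EI
  at B: triangular load, peak 27.4: w₀L³/(45EI) = 208.8/EI
  θ_A0 = 201.9/EI,  θ_B0 = 235.6/EI
Flexibility coefficients: a unit moment at one end gives L/(3EI) there and L/(6EI) at the far end, so f₁₁ = f₂₂ = 2.333/EI and f₁₂ = f₂₁ = 1.167/EI.
Compatibility — zero rotation at each built-in end:
  2.333 M_A + 1.167 M_B = 201.9
  1.167 M_A + 2.333 M_B = 235.6
Solving the pair gives M_A = 48.03 kip·ft and M_B = 76.97 kip·ft (hogging).

M_A = 48.03 kip·ft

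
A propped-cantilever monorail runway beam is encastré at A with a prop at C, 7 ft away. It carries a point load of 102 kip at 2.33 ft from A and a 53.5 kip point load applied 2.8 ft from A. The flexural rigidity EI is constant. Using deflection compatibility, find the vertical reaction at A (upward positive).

Choose R_C as the redundant. The primary structure is the cantilever fixed at A.
Deflection at C on the released cantilever, summing each load's contribution:
  point load 102 at a = 2.33: Pa²(3L − a)/(6EI) = 1723/EI
  point load 53.5 at a = 2.8: Pa²(3L − a)/(6EI) = 1272/EI
  δ_0 = 2995/EI
Flexibility coefficient — unit upward force at C: δ_{CC} = L³/(3EI) = 114.3/EI.
Compatibility at C: δ_0 − R_C·δ_{CC} = 0, so R_C = 2995/114.3 = 26.2 kip.
Vertical equilibrium: R_A = ΣP − R_C = 155.5 − 26.2 = 129.3 kip.

R_A = 129.3 kip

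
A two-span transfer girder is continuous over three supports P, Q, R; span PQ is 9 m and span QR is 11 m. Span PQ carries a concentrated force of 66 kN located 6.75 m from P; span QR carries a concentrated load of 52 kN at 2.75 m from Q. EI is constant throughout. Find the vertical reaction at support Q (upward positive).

Take M_Q as the redundant. Released structure: two simple spans PQ and QR with a hinge at Q.
Discontinuity in slope at Q on the released structure — sum the simple-span end rotations:
  span PQ: point load 66 at a = 6.75: Pab(L + a)/(6LEI) = 292.4/EI
  span QR: point load 52 at a = 2.75: Pab(L + b)/(6LEI) = 344.1/EI
  relative rotation θ_0 = (292.4 + 344.1)/EI = 636.5/EI
A unit hogging moment at Q produces rotation L₁/(3EI) + L₂/(3EI) = 6.667/EI.
Compatibility: M_Q·(L₁+L₂)/(3EI) = θ_0, giving M_Q = 95.47 kN·m (hogging).
Span PQ, ΣM about P with M_Q applied at Q: R_Q^{PQ}·9 = 445.5 + 95.47, so R_Q^{PQ} = 60.11 kN and R_P = 66 − 60.11 = 5.892 kN.
Span QR, ΣM about R: R_Q^{QR}·11 = 429 + 95.47, so R_Q^{QR} = 47.68 kN and R_R = 52 − 47.68 = 4.321 kN.
R_Q = 60.11 + 47.68 = 107.8 kN.

R_Q = 107.8 kN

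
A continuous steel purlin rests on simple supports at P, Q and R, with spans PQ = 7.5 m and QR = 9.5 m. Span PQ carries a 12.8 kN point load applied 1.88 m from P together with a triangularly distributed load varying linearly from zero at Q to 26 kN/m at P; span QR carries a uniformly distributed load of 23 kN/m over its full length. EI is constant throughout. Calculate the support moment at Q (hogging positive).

Take M_Q as the redundant. Released structure: two simple spans PQ and QR with a hinge at Q.
Discontinuity in slope at Q on the released structure — sum the simple-span end rotations:
  span PQ: point load 12.8 at a = 1.88: Pab(L + a)/(6LEI) = 28.19/EI
  span PQ: triangular load, peak 26: 7w₀L³/(360EI) = 213.3/EI
  span QR: UDL 23: wL³/(24EI) = 821.7/EI
  relative rotation θ_0 = (241.5 + 821.7)/EI = 1063/EI
A unit hogging moment at Q produces rotation L₁/(3EI) + L₂/(3EI) = 5.667/EI.
Compatibility: M_Q·(L₁+L₂)/(3EI) = θ_0, giving M_Q = 187.6 kN·m (hogging).

M_Q = 187.6 kN·m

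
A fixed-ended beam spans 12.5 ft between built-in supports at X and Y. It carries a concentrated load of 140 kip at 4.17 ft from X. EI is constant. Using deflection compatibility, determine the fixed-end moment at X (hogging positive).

M_X = 259.3 kip·ft

Release both end moments; the primary structure is a simply-supported span XY with redundants M_X and M_Y.
On the primary (simply-supported) span, the end slopes from the loading are:
  at X: point load 140 at a = 4.17: Pab(L + b)/(6LEI) = 1351/EI
  at Y: point load 140 at a = 4.17: Pab(L + a)/(6LEI) = 1081/EI
  θ_X0 = 1351/EI,  θ_Y0 = 1081/EI
Flexibility coefficients: a unit moment at one end gives L/(3EI) there and L/(6EI) at the far end, so f₁₁ = f₂₂ = 4.167/EI and f₁₂ = f₂₁ = 2.083/EI.
Compatibility — zero rotation at each built-in end:
  4.167 M_X + 2.083 M_Y = 1351
  2.083 M_X + 4.167 M_Y = 1081
Solving the pair gives M_X = 259.3 kip·ft and M_Y = 129.8 kip·ft (hogging).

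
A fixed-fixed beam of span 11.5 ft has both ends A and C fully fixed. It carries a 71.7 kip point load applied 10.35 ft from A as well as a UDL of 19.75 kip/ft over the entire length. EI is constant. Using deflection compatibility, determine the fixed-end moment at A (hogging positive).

Take the two fixed-end moments M_A, M_C as redundants; the released structure is the simple span AC.
End rotations of the released simple span under the applied load (×1/EI):
  at A: point load 71.7 at a = 10.35: Pab(L + b)/(6LEI) = 156.5/EI
  at C: point load 71.7 at a = 10.35: Pab(L + a)/(6LEI) = 270.2/EI
  at A: UDL 19.75: wL³/(24EI) = 1252/EI
  at C: UDL 19.75: wL³/(24EI) = 1252/EI
  θ_A0 = 1408/EI,  θ_C0 = 1522/EI
Flexibility coefficients: a unit moment at one end gives L/(3EI) there and L/(6EI) at the far end, so f₁₁ = f₂₂ = 3.833/EI and f₁₂ = f₂₁ = 1.917/EI.
Compatibility — zero rotation at each built-in end:
  3.833 M_A + 1.917 M_C = 1408
  1.917 M_A + 3.833 M_C = 1522
Solving the pair gives M_A = 225.1 kip·ft and M_C = 284.5 kip·ft (hogging).

M_A = 225.1 kip·ft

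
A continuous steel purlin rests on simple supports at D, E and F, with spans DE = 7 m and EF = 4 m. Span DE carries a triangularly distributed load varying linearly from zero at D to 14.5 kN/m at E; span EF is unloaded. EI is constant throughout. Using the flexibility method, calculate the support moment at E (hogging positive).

Release continuity at E by inserting a hinge; the redundant is the internal moment M_E. The primary structure is two simply-supported spans DE and EF.
End slopes at the hinge E, treating each span as simply supported:
  span DE: triangular load, peak 14.5: w₀L³/(45EI) = 110.5/EI
  relative rotation θ_0 = (110.5 + 0)/EI = 110.5/EI
A unit hogging moment at E produces rotation L₁/(3EI) + L₂/(3EI) = 3.667/EI.
Slope continuity at E: θ_0 = M_E·3.667/EI, so M_E = 110.5/3.667 = 30.14 kN·m (hogging).

M_E = 30.14 kN·m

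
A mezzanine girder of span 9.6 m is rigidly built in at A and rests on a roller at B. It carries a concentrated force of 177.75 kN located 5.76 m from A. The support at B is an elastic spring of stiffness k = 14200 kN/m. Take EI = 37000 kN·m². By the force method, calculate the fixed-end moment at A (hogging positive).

M_A = 293.1 kN·m

Choose R_B as the redundant. The primary structure is the cantilever fixed at A.
Primary-structure tip deflection at B by superposition:
  point load 177.75 at a = 5.76: Pa²(3L − a)/(6EI) = 22646/EI
Flexibility coefficient — unit upward force at B: δ_{BB} = L³/(3EI) = 294.9/EI.
With EI = 37000 kN·m²: δ_0 = 0.61205 m and δ_{BB} = 0.007971 m/kN.
Compatibility — the spring shortens by R_B/k under the reaction it provides: δ_0 − R_B·δ_{BB} = R_B/k. With 1/k = 0.00007 m/kN, R_B = δ_0 / (δ_{BB} + 1/k) = 0.61205 / (0.007971 + 0.00007) = 76.12 kN.
Moment equilibrium about A: M_A = Σ(load moments about A) − R_B·L = 1024 − 76.12×9.6 = 293.1 kN·m.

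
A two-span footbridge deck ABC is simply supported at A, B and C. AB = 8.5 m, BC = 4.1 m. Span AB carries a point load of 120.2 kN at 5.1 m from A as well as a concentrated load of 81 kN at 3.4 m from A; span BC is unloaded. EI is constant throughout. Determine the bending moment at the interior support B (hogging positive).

M_B = 210.4 kN·m

Insert a hinge at B; M_B is the redundant, and each span becomes simply supported.
Rotations at B on the released spans (each span's end-slope, ×1/EI):
  span AB: point load 120.2 at a = 5.1: Pab(L + a)/(6LEI) = 555.8/EI
  span AB: point load 81 at a = 3.4: Pab(L + a)/(6LEI) = 327.7/EI
  relative rotation θ_0 = (883.5 + 0)/EI = 883.5/EI
A unit hogging moment at B produces rotation L₁/(3EI) + L₂/(3EI) = 4.2/EI.
Slope continuity at B: θ_0 = M_B·4.2/EI, so M_B = 883.5/4.2 = 210.4 kN·m (hogging).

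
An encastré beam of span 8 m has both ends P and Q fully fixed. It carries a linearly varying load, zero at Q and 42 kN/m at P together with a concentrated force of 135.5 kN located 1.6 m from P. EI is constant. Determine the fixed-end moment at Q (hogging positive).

Take the two fixed-end moments M_P, M_Q as redundants; the released structure is the simple span PQ.
End rotations of the released simple span under the applied load (×1/EI):
  at P: triangular load, peak 42: w₀L³/(45EI) = 477.9/EI
  at Q: triangular load, peak 42: 7w₀L³/(360EI) = 418.1/EI
  at P: point load 135.5 at a = 1.6: Pab(L + b)/(6LEI) = 416.3/EI
  at Q: point load 135.5 at a = 1.6: Pab(L + a)/(6LEI) = 277.5/EI
  θ_P0 = 894.1/EI,  θ_Q0 = 695.6/EI
Flexibility coefficients: a unit moment at one end gives L/(3EI) there and L/(6EI) at the far end, so f₁₁ = f₂₂ = 2.667/EI and f₁₂ = f₂₁ = 1.333/EI.
Compatibility — zero rotation at each built-in end:
  2.667 M_P + 1.333 M_Q = 894.1
  1.333 M_P + 2.667 M_Q = 695.6
Solving the pair gives M_P = 273.2 kN·m and M_Q = 124.3 kN·m (hogging).

M_Q = 124.3 kN·m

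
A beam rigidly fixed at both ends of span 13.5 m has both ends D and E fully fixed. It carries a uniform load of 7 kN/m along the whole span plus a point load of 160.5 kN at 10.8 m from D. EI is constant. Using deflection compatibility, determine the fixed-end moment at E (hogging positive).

Take the two fixed-end moments M_D, M_E as redundants; the released structure is the simple span DE.
Simple-span end rotations at D and E under the given loads:
  at D: UDL 7: wL³/(24EI) = 717.6/EI
  at E: UDL 7: wL³/(24EI) = 717.6/EI
  at D: point load 160.5 at a = 10.8: Pab(L + b)/(6LEI) = 936/EI
  at E: point load 160.5 at a = 10.8: Pab(L + a)/(6LEI) = 1404/EI
  θ_D0 = 1654/EI,  θ_E0 = 2122/EI
Flexibility coefficients: a unit moment at one end gives L/(3EI) there and L/(6EI) at the far end, so f₁₁ = f₂₂ = 4.5/EI and f₁₂ = f₂₁ = 2.25/EI.
Compatibility — zero rotation at each built-in end:
  4.5 M_D + 2.25 M_E = 1654
  2.25 M_D + 4.5 M_E = 2122
Solving the pair gives M_D = 175.6 kN·m and M_E = 383.7 kN·m (hogging).

M_E = 383.7 kN·m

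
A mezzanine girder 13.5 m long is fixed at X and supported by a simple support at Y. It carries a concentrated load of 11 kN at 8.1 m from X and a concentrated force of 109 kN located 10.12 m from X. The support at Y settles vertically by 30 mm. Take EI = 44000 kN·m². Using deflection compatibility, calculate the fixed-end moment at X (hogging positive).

M_X = 219.3 kN·m

Take the reaction at Y as the redundant and release it; the primary structure is a cantilever fixed at X.
Primary-structure tip deflection at Y by superposition:
  point load 11 at a = 8.1: Pa²(3L − a)/(6EI) = 3897/EI
  point load 109 at a = 10.12: Pa²(3L − a)/(6EI) = 56523/EI
  δ_0 = 60420/EI
Flexibility coefficient — unit upward force at Y: δ_{YY} = L³/(3EI) = 820.1/EI.
With EI = 44000 kN·m²: δ_0 = 1.3732 m and δ_{YY} = 0.018639 m/kN.
Compatibility — the beam at Y must follow the support down by 0.03 m: δ_0 − R_Y·δ_{YY} = 0.03, so R_Y = (1.3732 − 0.03)/0.018639 = 72.06 kN.
Moment equilibrium about X: M_X = Σ(load moments about X) − R_Y·L = 1192 − 72.06×13.5 = 219.3 kN·m.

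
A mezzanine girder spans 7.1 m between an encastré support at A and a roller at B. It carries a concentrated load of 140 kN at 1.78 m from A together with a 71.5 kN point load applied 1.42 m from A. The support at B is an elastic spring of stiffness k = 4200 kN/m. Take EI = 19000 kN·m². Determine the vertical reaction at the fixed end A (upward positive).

R_A = 196 kN

Take the reaction at B as the redundant and release it; the primary structure is a cantilever fixed at A.
Primary-structure tip deflection at B by superposition:
  point load 140 at a = 1.78: Pa²(3L − a)/(6EI) = 1443/EI
  point load 71.5 at a = 1.42: Pa²(3L − a)/(6EI) = 477.7/EI
  δ_0 = 1921/EI
Tip deflection under a unit load at B: L³/(3EI) = 119.3/EI.
With EI = 19000 kN·m²: δ_0 = 0.10109 m and δ_{BB} = 0.006279 m/kN.
Compatibility — the spring shortens by R_B/k under the reaction it provides: δ_0 − R_B·δ_{BB} = R_B/k. With 1/k = 0.000238 m/kN, R_B = δ_0 / (δ_{BB} + 1/k) = 0.10109 / (0.006279 + 0.000238) = 15.51 kN.
Vertical equilibrium: R_A = ΣP − R_B = 211.5 − 15.51 = 196 kN.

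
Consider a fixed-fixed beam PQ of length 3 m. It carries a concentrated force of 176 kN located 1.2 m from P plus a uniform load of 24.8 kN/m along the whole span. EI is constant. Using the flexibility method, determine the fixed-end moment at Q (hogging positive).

M_Q = 69.29 kN·m

Take the two fixed-end moments M_P, M_Q as redundants; the released structure is the simple span PQ.
Simple-span end rotations at P and Q under the given loads:
  at P: point load 176 at a = 1.2: Pab(L + b)/(6LEI) = 101.4/EI
  at Q: point load 176 at a = 1.2: Pab(L + a)/(6LEI) = 88.7/EI
  at P: UDL 24.8: wL³/(24EI) = 27.9/EI
  at Q: UDL 24.8: wL³/(24EI) = 27.9/EI
  θ_P0 = 129.3/EI,  θ_Q0 = 116.6/EI
Flexibility coefficients: a unit moment at one end gives L/(3EI) there and L/(6EI) at the far end, so f₁₁ = f₂₂ = 1/EI and f₁₂ = f₂₁ = 0.5/EI.
Compatibility — zero rotation at each built-in end:
  1 M_P + 0.5 M_Q = 129.3
  0.5 M_P + 1 M_Q = 116.6
Solving the pair gives M_P = 94.63 kN·m and M_Q = 69.29 kN·m (hogging).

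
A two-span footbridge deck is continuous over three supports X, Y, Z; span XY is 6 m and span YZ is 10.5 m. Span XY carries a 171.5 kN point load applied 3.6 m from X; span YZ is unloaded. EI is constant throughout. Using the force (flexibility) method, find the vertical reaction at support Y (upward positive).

Insert a hinge at Y; M_Y is the redundant, and each span becomes simply supported.
End slopes at the hinge Y, treating each span as simply supported:
  span XY: point load 171.5 at a = 3.6: Pab(L + a)/(6LEI) = 395.1/EI
  relative rotation θ_0 = (395.1 + 0)/EI = 395.1/EI
A unit hogging moment at Y produces rotation L₁/(3EI) + L₂/(3EI) = 5.5/EI.
Compatibility: M_Y·(L₁+L₂)/(3EI) = θ_0, giving M_Y = 71.84 kN·m (hogging).
Span XY, ΣM about X with M_Y applied at Y: R_Y^{XY}·6 = 617.4 + 71.84, so R_Y^{XY} = 114.9 kN and R_X = 171.5 − 114.9 = 56.63 kN.
Span YZ, ΣM about Z: R_Y^{YZ}·10.5 = 0 + 71.84, so R_Y^{YZ} = 6.842 kN and R_Z = 0 − 6.842 = -6.842 kN.
R_Y = 114.9 + 6.842 = 121.7 kN.

R_Y = 121.7 kN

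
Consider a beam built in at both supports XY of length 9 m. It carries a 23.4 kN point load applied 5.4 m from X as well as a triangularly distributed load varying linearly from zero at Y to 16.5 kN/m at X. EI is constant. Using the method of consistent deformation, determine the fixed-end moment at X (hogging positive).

M_X = 87.04 kN·m

Release both end moments; the primary structure is a simply-supported span XY with redundants M_X and M_Y.
On the primary (simply-supported) span, the end slopes from the loading are:
  at X: point load 23.4 at a = 5.4: Pab(L + b)/(6LEI) = 106.1/EI
  at Y: point load 23.4 at a = 5.4: Pab(L + a)/(6LEI) = 121.3/EI
  at X: triangular load, peak 16.5: w₀L³/(45EI) = 267.3/EI
  at Y: triangular load, peak 16.5: 7w₀L³/(360EI) = 233.9/EI
  θ_X0 = 373.4/EI,  θ_Y0 = 355.2/EI
Flexibility coefficients: a unit moment at one end gives L/(3EI) there and L/(6EI) at the far end, so f₁₁ = f₂₂ = 3/EI and f₁₂ = f₂₁ = 1.5/EI.
Compatibility — zero rotation at each built-in end:
  3 M_X + 1.5 M_Y = 373.4
  1.5 M_X + 3 M_Y = 355.2
Solving the pair gives M_X = 87.04 kN·m and M_Y = 74.88 kN·m (hogging).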